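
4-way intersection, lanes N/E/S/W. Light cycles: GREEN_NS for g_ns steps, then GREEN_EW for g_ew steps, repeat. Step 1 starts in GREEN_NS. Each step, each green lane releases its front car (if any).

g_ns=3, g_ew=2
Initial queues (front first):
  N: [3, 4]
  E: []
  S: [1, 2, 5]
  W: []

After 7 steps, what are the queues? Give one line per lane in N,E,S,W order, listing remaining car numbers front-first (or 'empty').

Step 1 [NS]: N:car3-GO,E:wait,S:car1-GO,W:wait | queues: N=1 E=0 S=2 W=0
Step 2 [NS]: N:car4-GO,E:wait,S:car2-GO,W:wait | queues: N=0 E=0 S=1 W=0
Step 3 [NS]: N:empty,E:wait,S:car5-GO,W:wait | queues: N=0 E=0 S=0 W=0

N: empty
E: empty
S: empty
W: empty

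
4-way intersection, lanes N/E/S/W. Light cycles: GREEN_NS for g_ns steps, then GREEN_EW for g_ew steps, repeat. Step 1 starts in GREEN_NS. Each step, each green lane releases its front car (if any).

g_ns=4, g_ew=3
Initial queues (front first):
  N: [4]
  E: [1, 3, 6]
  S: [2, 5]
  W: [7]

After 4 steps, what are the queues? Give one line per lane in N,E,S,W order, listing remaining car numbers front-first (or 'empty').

Step 1 [NS]: N:car4-GO,E:wait,S:car2-GO,W:wait | queues: N=0 E=3 S=1 W=1
Step 2 [NS]: N:empty,E:wait,S:car5-GO,W:wait | queues: N=0 E=3 S=0 W=1
Step 3 [NS]: N:empty,E:wait,S:empty,W:wait | queues: N=0 E=3 S=0 W=1
Step 4 [NS]: N:empty,E:wait,S:empty,W:wait | queues: N=0 E=3 S=0 W=1

N: empty
E: 1 3 6
S: empty
W: 7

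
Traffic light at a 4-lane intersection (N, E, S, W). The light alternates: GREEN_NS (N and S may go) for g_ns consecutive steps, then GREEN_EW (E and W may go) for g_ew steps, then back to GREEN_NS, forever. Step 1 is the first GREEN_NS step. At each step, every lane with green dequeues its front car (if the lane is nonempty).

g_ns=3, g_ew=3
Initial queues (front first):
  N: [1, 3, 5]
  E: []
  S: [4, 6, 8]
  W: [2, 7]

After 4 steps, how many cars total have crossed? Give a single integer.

Answer: 7

Derivation:
Step 1 [NS]: N:car1-GO,E:wait,S:car4-GO,W:wait | queues: N=2 E=0 S=2 W=2
Step 2 [NS]: N:car3-GO,E:wait,S:car6-GO,W:wait | queues: N=1 E=0 S=1 W=2
Step 3 [NS]: N:car5-GO,E:wait,S:car8-GO,W:wait | queues: N=0 E=0 S=0 W=2
Step 4 [EW]: N:wait,E:empty,S:wait,W:car2-GO | queues: N=0 E=0 S=0 W=1
Cars crossed by step 4: 7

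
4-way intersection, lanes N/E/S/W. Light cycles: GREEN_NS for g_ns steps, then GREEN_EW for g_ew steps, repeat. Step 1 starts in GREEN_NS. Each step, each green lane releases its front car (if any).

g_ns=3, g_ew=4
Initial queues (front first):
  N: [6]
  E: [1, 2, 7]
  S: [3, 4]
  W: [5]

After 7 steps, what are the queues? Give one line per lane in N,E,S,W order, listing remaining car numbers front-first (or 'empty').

Step 1 [NS]: N:car6-GO,E:wait,S:car3-GO,W:wait | queues: N=0 E=3 S=1 W=1
Step 2 [NS]: N:empty,E:wait,S:car4-GO,W:wait | queues: N=0 E=3 S=0 W=1
Step 3 [NS]: N:empty,E:wait,S:empty,W:wait | queues: N=0 E=3 S=0 W=1
Step 4 [EW]: N:wait,E:car1-GO,S:wait,W:car5-GO | queues: N=0 E=2 S=0 W=0
Step 5 [EW]: N:wait,E:car2-GO,S:wait,W:empty | queues: N=0 E=1 S=0 W=0
Step 6 [EW]: N:wait,E:car7-GO,S:wait,W:empty | queues: N=0 E=0 S=0 W=0

N: empty
E: empty
S: empty
W: empty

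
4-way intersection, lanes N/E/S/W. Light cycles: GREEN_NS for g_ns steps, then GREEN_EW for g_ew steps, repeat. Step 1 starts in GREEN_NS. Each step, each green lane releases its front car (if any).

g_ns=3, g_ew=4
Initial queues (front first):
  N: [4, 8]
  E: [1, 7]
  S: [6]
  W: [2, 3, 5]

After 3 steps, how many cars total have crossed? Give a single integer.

Answer: 3

Derivation:
Step 1 [NS]: N:car4-GO,E:wait,S:car6-GO,W:wait | queues: N=1 E=2 S=0 W=3
Step 2 [NS]: N:car8-GO,E:wait,S:empty,W:wait | queues: N=0 E=2 S=0 W=3
Step 3 [NS]: N:empty,E:wait,S:empty,W:wait | queues: N=0 E=2 S=0 W=3
Cars crossed by step 3: 3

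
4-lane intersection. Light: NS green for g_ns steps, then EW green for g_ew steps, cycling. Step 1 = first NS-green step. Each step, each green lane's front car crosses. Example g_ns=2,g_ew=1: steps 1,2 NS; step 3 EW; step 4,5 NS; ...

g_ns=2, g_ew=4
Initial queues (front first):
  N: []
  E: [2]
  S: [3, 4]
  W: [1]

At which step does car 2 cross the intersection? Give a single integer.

Step 1 [NS]: N:empty,E:wait,S:car3-GO,W:wait | queues: N=0 E=1 S=1 W=1
Step 2 [NS]: N:empty,E:wait,S:car4-GO,W:wait | queues: N=0 E=1 S=0 W=1
Step 3 [EW]: N:wait,E:car2-GO,S:wait,W:car1-GO | queues: N=0 E=0 S=0 W=0
Car 2 crosses at step 3

3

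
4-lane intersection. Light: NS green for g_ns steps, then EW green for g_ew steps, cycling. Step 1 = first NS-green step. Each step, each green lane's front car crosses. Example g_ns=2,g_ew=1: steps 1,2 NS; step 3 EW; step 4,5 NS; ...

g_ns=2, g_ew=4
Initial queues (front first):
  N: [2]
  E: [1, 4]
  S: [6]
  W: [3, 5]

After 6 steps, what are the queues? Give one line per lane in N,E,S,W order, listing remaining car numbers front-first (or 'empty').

Step 1 [NS]: N:car2-GO,E:wait,S:car6-GO,W:wait | queues: N=0 E=2 S=0 W=2
Step 2 [NS]: N:empty,E:wait,S:empty,W:wait | queues: N=0 E=2 S=0 W=2
Step 3 [EW]: N:wait,E:car1-GO,S:wait,W:car3-GO | queues: N=0 E=1 S=0 W=1
Step 4 [EW]: N:wait,E:car4-GO,S:wait,W:car5-GO | queues: N=0 E=0 S=0 W=0

N: empty
E: empty
S: empty
W: empty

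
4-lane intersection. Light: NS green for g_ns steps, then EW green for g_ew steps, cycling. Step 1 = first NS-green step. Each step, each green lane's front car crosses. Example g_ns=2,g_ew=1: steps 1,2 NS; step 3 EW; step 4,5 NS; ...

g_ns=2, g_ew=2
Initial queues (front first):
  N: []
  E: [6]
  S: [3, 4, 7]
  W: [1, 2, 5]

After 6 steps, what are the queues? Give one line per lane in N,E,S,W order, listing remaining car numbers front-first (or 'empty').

Step 1 [NS]: N:empty,E:wait,S:car3-GO,W:wait | queues: N=0 E=1 S=2 W=3
Step 2 [NS]: N:empty,E:wait,S:car4-GO,W:wait | queues: N=0 E=1 S=1 W=3
Step 3 [EW]: N:wait,E:car6-GO,S:wait,W:car1-GO | queues: N=0 E=0 S=1 W=2
Step 4 [EW]: N:wait,E:empty,S:wait,W:car2-GO | queues: N=0 E=0 S=1 W=1
Step 5 [NS]: N:empty,E:wait,S:car7-GO,W:wait | queues: N=0 E=0 S=0 W=1
Step 6 [NS]: N:empty,E:wait,S:empty,W:wait | queues: N=0 E=0 S=0 W=1

N: empty
E: empty
S: empty
W: 5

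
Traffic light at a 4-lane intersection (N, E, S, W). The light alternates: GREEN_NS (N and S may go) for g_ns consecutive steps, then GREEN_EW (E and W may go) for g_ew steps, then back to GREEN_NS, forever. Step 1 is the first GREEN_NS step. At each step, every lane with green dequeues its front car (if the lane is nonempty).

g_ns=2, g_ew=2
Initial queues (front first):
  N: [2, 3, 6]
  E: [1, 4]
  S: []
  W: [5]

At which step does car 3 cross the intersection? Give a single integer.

Step 1 [NS]: N:car2-GO,E:wait,S:empty,W:wait | queues: N=2 E=2 S=0 W=1
Step 2 [NS]: N:car3-GO,E:wait,S:empty,W:wait | queues: N=1 E=2 S=0 W=1
Step 3 [EW]: N:wait,E:car1-GO,S:wait,W:car5-GO | queues: N=1 E=1 S=0 W=0
Step 4 [EW]: N:wait,E:car4-GO,S:wait,W:empty | queues: N=1 E=0 S=0 W=0
Step 5 [NS]: N:car6-GO,E:wait,S:empty,W:wait | queues: N=0 E=0 S=0 W=0
Car 3 crosses at step 2

2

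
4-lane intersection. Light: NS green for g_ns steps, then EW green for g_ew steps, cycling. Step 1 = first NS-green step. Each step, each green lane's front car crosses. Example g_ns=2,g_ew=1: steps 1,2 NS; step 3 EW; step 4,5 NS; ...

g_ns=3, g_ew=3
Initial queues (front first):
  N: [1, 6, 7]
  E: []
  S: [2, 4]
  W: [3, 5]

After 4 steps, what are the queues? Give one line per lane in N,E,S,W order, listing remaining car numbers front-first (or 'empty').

Step 1 [NS]: N:car1-GO,E:wait,S:car2-GO,W:wait | queues: N=2 E=0 S=1 W=2
Step 2 [NS]: N:car6-GO,E:wait,S:car4-GO,W:wait | queues: N=1 E=0 S=0 W=2
Step 3 [NS]: N:car7-GO,E:wait,S:empty,W:wait | queues: N=0 E=0 S=0 W=2
Step 4 [EW]: N:wait,E:empty,S:wait,W:car3-GO | queues: N=0 E=0 S=0 W=1

N: empty
E: empty
S: empty
W: 5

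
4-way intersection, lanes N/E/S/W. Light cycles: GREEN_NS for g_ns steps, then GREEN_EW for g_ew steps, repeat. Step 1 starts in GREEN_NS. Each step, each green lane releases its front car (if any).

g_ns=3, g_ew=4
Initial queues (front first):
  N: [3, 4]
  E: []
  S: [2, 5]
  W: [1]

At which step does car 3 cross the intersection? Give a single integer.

Step 1 [NS]: N:car3-GO,E:wait,S:car2-GO,W:wait | queues: N=1 E=0 S=1 W=1
Step 2 [NS]: N:car4-GO,E:wait,S:car5-GO,W:wait | queues: N=0 E=0 S=0 W=1
Step 3 [NS]: N:empty,E:wait,S:empty,W:wait | queues: N=0 E=0 S=0 W=1
Step 4 [EW]: N:wait,E:empty,S:wait,W:car1-GO | queues: N=0 E=0 S=0 W=0
Car 3 crosses at step 1

1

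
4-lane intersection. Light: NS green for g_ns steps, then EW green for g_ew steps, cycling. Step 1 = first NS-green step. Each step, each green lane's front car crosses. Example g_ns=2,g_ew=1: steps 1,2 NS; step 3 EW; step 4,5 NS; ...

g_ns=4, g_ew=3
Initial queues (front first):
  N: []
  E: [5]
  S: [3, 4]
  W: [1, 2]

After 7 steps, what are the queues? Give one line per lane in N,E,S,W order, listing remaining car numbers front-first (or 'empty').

Step 1 [NS]: N:empty,E:wait,S:car3-GO,W:wait | queues: N=0 E=1 S=1 W=2
Step 2 [NS]: N:empty,E:wait,S:car4-GO,W:wait | queues: N=0 E=1 S=0 W=2
Step 3 [NS]: N:empty,E:wait,S:empty,W:wait | queues: N=0 E=1 S=0 W=2
Step 4 [NS]: N:empty,E:wait,S:empty,W:wait | queues: N=0 E=1 S=0 W=2
Step 5 [EW]: N:wait,E:car5-GO,S:wait,W:car1-GO | queues: N=0 E=0 S=0 W=1
Step 6 [EW]: N:wait,E:empty,S:wait,W:car2-GO | queues: N=0 E=0 S=0 W=0

N: empty
E: empty
S: empty
W: empty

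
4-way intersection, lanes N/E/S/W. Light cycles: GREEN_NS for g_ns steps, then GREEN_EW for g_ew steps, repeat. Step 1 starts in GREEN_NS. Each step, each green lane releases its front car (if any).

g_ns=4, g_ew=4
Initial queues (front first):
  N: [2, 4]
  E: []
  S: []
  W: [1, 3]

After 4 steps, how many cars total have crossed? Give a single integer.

Step 1 [NS]: N:car2-GO,E:wait,S:empty,W:wait | queues: N=1 E=0 S=0 W=2
Step 2 [NS]: N:car4-GO,E:wait,S:empty,W:wait | queues: N=0 E=0 S=0 W=2
Step 3 [NS]: N:empty,E:wait,S:empty,W:wait | queues: N=0 E=0 S=0 W=2
Step 4 [NS]: N:empty,E:wait,S:empty,W:wait | queues: N=0 E=0 S=0 W=2
Cars crossed by step 4: 2

Answer: 2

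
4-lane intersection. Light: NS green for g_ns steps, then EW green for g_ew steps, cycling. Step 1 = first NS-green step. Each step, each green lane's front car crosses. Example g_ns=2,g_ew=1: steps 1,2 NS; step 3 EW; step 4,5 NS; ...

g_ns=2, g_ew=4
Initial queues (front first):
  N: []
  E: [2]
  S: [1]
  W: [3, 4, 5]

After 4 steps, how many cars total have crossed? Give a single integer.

Answer: 4

Derivation:
Step 1 [NS]: N:empty,E:wait,S:car1-GO,W:wait | queues: N=0 E=1 S=0 W=3
Step 2 [NS]: N:empty,E:wait,S:empty,W:wait | queues: N=0 E=1 S=0 W=3
Step 3 [EW]: N:wait,E:car2-GO,S:wait,W:car3-GO | queues: N=0 E=0 S=0 W=2
Step 4 [EW]: N:wait,E:empty,S:wait,W:car4-GO | queues: N=0 E=0 S=0 W=1
Cars crossed by step 4: 4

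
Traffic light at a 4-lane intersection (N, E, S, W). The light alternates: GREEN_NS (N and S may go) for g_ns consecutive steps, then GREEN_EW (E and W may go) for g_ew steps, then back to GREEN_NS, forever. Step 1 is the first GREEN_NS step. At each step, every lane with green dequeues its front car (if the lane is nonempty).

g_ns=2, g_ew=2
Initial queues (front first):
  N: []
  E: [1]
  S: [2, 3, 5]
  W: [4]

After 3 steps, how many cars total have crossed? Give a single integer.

Answer: 4

Derivation:
Step 1 [NS]: N:empty,E:wait,S:car2-GO,W:wait | queues: N=0 E=1 S=2 W=1
Step 2 [NS]: N:empty,E:wait,S:car3-GO,W:wait | queues: N=0 E=1 S=1 W=1
Step 3 [EW]: N:wait,E:car1-GO,S:wait,W:car4-GO | queues: N=0 E=0 S=1 W=0
Cars crossed by step 3: 4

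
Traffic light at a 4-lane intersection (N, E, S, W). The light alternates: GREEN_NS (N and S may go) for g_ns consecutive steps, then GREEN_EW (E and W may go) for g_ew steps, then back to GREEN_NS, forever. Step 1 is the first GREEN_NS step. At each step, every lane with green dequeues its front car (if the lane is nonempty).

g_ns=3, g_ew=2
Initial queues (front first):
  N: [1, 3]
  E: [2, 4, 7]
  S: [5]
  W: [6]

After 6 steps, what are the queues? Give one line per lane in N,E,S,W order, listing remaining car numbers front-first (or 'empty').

Step 1 [NS]: N:car1-GO,E:wait,S:car5-GO,W:wait | queues: N=1 E=3 S=0 W=1
Step 2 [NS]: N:car3-GO,E:wait,S:empty,W:wait | queues: N=0 E=3 S=0 W=1
Step 3 [NS]: N:empty,E:wait,S:empty,W:wait | queues: N=0 E=3 S=0 W=1
Step 4 [EW]: N:wait,E:car2-GO,S:wait,W:car6-GO | queues: N=0 E=2 S=0 W=0
Step 5 [EW]: N:wait,E:car4-GO,S:wait,W:empty | queues: N=0 E=1 S=0 W=0
Step 6 [NS]: N:empty,E:wait,S:empty,W:wait | queues: N=0 E=1 S=0 W=0

N: empty
E: 7
S: empty
W: empty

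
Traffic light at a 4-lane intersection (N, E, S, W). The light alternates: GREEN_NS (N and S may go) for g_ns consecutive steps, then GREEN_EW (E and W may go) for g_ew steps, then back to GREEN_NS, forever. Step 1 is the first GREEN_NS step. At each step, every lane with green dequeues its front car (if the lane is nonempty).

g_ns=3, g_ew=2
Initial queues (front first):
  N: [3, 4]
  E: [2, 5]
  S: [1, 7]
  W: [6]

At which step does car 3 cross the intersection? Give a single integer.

Step 1 [NS]: N:car3-GO,E:wait,S:car1-GO,W:wait | queues: N=1 E=2 S=1 W=1
Step 2 [NS]: N:car4-GO,E:wait,S:car7-GO,W:wait | queues: N=0 E=2 S=0 W=1
Step 3 [NS]: N:empty,E:wait,S:empty,W:wait | queues: N=0 E=2 S=0 W=1
Step 4 [EW]: N:wait,E:car2-GO,S:wait,W:car6-GO | queues: N=0 E=1 S=0 W=0
Step 5 [EW]: N:wait,E:car5-GO,S:wait,W:empty | queues: N=0 E=0 S=0 W=0
Car 3 crosses at step 1

1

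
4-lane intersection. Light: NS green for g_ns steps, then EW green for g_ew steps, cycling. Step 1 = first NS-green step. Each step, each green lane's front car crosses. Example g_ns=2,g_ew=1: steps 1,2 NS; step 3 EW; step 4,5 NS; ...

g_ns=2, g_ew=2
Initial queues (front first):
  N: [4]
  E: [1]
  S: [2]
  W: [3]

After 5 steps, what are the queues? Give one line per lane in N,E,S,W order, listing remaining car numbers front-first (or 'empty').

Step 1 [NS]: N:car4-GO,E:wait,S:car2-GO,W:wait | queues: N=0 E=1 S=0 W=1
Step 2 [NS]: N:empty,E:wait,S:empty,W:wait | queues: N=0 E=1 S=0 W=1
Step 3 [EW]: N:wait,E:car1-GO,S:wait,W:car3-GO | queues: N=0 E=0 S=0 W=0

N: empty
E: empty
S: empty
W: empty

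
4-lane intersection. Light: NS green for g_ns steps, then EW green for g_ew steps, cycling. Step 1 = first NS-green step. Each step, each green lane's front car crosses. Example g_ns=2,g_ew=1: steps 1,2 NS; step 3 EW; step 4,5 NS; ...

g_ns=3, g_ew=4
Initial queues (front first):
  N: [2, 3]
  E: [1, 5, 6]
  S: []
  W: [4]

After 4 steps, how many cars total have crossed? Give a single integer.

Step 1 [NS]: N:car2-GO,E:wait,S:empty,W:wait | queues: N=1 E=3 S=0 W=1
Step 2 [NS]: N:car3-GO,E:wait,S:empty,W:wait | queues: N=0 E=3 S=0 W=1
Step 3 [NS]: N:empty,E:wait,S:empty,W:wait | queues: N=0 E=3 S=0 W=1
Step 4 [EW]: N:wait,E:car1-GO,S:wait,W:car4-GO | queues: N=0 E=2 S=0 W=0
Cars crossed by step 4: 4

Answer: 4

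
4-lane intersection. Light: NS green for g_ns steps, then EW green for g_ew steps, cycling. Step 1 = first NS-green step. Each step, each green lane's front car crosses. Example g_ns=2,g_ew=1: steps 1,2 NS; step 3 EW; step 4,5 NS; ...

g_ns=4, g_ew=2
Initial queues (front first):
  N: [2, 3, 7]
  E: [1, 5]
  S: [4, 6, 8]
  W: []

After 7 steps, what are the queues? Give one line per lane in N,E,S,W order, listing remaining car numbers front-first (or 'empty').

Step 1 [NS]: N:car2-GO,E:wait,S:car4-GO,W:wait | queues: N=2 E=2 S=2 W=0
Step 2 [NS]: N:car3-GO,E:wait,S:car6-GO,W:wait | queues: N=1 E=2 S=1 W=0
Step 3 [NS]: N:car7-GO,E:wait,S:car8-GO,W:wait | queues: N=0 E=2 S=0 W=0
Step 4 [NS]: N:empty,E:wait,S:empty,W:wait | queues: N=0 E=2 S=0 W=0
Step 5 [EW]: N:wait,E:car1-GO,S:wait,W:empty | queues: N=0 E=1 S=0 W=0
Step 6 [EW]: N:wait,E:car5-GO,S:wait,W:empty | queues: N=0 E=0 S=0 W=0

N: empty
E: empty
S: empty
W: empty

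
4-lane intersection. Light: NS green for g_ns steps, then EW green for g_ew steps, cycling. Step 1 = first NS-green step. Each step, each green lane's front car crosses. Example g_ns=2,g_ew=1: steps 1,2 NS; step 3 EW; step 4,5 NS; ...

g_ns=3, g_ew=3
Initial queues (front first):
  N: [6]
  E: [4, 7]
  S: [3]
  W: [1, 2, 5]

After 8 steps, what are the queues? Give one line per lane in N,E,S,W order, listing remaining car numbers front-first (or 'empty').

Step 1 [NS]: N:car6-GO,E:wait,S:car3-GO,W:wait | queues: N=0 E=2 S=0 W=3
Step 2 [NS]: N:empty,E:wait,S:empty,W:wait | queues: N=0 E=2 S=0 W=3
Step 3 [NS]: N:empty,E:wait,S:empty,W:wait | queues: N=0 E=2 S=0 W=3
Step 4 [EW]: N:wait,E:car4-GO,S:wait,W:car1-GO | queues: N=0 E=1 S=0 W=2
Step 5 [EW]: N:wait,E:car7-GO,S:wait,W:car2-GO | queues: N=0 E=0 S=0 W=1
Step 6 [EW]: N:wait,E:empty,S:wait,W:car5-GO | queues: N=0 E=0 S=0 W=0

N: empty
E: empty
S: empty
W: empty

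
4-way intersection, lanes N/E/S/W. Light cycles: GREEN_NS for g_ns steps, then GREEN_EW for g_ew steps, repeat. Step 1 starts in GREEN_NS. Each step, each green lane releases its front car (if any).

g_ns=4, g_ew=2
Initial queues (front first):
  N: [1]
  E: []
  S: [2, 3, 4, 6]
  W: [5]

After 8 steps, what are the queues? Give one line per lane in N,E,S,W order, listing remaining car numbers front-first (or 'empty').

Step 1 [NS]: N:car1-GO,E:wait,S:car2-GO,W:wait | queues: N=0 E=0 S=3 W=1
Step 2 [NS]: N:empty,E:wait,S:car3-GO,W:wait | queues: N=0 E=0 S=2 W=1
Step 3 [NS]: N:empty,E:wait,S:car4-GO,W:wait | queues: N=0 E=0 S=1 W=1
Step 4 [NS]: N:empty,E:wait,S:car6-GO,W:wait | queues: N=0 E=0 S=0 W=1
Step 5 [EW]: N:wait,E:empty,S:wait,W:car5-GO | queues: N=0 E=0 S=0 W=0

N: empty
E: empty
S: empty
W: empty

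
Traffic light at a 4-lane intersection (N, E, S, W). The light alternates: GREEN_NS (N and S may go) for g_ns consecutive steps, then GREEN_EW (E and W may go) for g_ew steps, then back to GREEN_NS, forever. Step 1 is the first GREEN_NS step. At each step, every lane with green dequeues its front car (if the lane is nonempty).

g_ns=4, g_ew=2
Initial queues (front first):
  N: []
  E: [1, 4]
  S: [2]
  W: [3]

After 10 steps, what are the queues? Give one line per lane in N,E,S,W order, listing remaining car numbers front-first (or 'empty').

Step 1 [NS]: N:empty,E:wait,S:car2-GO,W:wait | queues: N=0 E=2 S=0 W=1
Step 2 [NS]: N:empty,E:wait,S:empty,W:wait | queues: N=0 E=2 S=0 W=1
Step 3 [NS]: N:empty,E:wait,S:empty,W:wait | queues: N=0 E=2 S=0 W=1
Step 4 [NS]: N:empty,E:wait,S:empty,W:wait | queues: N=0 E=2 S=0 W=1
Step 5 [EW]: N:wait,E:car1-GO,S:wait,W:car3-GO | queues: N=0 E=1 S=0 W=0
Step 6 [EW]: N:wait,E:car4-GO,S:wait,W:empty | queues: N=0 E=0 S=0 W=0

N: empty
E: empty
S: empty
W: empty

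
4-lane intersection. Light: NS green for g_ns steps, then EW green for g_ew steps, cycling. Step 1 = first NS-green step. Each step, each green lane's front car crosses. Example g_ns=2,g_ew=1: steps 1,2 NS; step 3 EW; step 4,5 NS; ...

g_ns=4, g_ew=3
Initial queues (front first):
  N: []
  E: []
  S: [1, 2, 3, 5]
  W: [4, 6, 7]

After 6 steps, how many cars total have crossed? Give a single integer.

Answer: 6

Derivation:
Step 1 [NS]: N:empty,E:wait,S:car1-GO,W:wait | queues: N=0 E=0 S=3 W=3
Step 2 [NS]: N:empty,E:wait,S:car2-GO,W:wait | queues: N=0 E=0 S=2 W=3
Step 3 [NS]: N:empty,E:wait,S:car3-GO,W:wait | queues: N=0 E=0 S=1 W=3
Step 4 [NS]: N:empty,E:wait,S:car5-GO,W:wait | queues: N=0 E=0 S=0 W=3
Step 5 [EW]: N:wait,E:empty,S:wait,W:car4-GO | queues: N=0 E=0 S=0 W=2
Step 6 [EW]: N:wait,E:empty,S:wait,W:car6-GO | queues: N=0 E=0 S=0 W=1
Cars crossed by step 6: 6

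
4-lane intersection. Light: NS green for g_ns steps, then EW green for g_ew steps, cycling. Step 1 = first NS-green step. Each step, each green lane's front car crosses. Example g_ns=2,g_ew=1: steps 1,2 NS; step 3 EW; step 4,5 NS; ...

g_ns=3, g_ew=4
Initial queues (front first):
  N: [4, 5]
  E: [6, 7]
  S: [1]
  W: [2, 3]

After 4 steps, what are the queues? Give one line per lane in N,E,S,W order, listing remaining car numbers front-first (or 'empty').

Step 1 [NS]: N:car4-GO,E:wait,S:car1-GO,W:wait | queues: N=1 E=2 S=0 W=2
Step 2 [NS]: N:car5-GO,E:wait,S:empty,W:wait | queues: N=0 E=2 S=0 W=2
Step 3 [NS]: N:empty,E:wait,S:empty,W:wait | queues: N=0 E=2 S=0 W=2
Step 4 [EW]: N:wait,E:car6-GO,S:wait,W:car2-GO | queues: N=0 E=1 S=0 W=1

N: empty
E: 7
S: empty
W: 3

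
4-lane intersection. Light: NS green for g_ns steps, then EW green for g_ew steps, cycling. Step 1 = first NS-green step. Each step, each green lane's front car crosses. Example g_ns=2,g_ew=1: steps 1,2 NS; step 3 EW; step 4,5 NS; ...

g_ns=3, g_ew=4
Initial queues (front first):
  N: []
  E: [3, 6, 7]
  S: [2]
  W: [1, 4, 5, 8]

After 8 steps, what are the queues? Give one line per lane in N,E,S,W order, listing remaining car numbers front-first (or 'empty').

Step 1 [NS]: N:empty,E:wait,S:car2-GO,W:wait | queues: N=0 E=3 S=0 W=4
Step 2 [NS]: N:empty,E:wait,S:empty,W:wait | queues: N=0 E=3 S=0 W=4
Step 3 [NS]: N:empty,E:wait,S:empty,W:wait | queues: N=0 E=3 S=0 W=4
Step 4 [EW]: N:wait,E:car3-GO,S:wait,W:car1-GO | queues: N=0 E=2 S=0 W=3
Step 5 [EW]: N:wait,E:car6-GO,S:wait,W:car4-GO | queues: N=0 E=1 S=0 W=2
Step 6 [EW]: N:wait,E:car7-GO,S:wait,W:car5-GO | queues: N=0 E=0 S=0 W=1
Step 7 [EW]: N:wait,E:empty,S:wait,W:car8-GO | queues: N=0 E=0 S=0 W=0

N: empty
E: empty
S: empty
W: empty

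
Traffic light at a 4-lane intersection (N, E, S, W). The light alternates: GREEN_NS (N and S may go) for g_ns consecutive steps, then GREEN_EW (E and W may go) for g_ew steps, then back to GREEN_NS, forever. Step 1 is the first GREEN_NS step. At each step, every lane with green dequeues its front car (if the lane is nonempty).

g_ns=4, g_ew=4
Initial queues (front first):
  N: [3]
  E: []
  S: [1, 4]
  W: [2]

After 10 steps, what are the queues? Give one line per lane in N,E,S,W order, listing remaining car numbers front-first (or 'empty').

Step 1 [NS]: N:car3-GO,E:wait,S:car1-GO,W:wait | queues: N=0 E=0 S=1 W=1
Step 2 [NS]: N:empty,E:wait,S:car4-GO,W:wait | queues: N=0 E=0 S=0 W=1
Step 3 [NS]: N:empty,E:wait,S:empty,W:wait | queues: N=0 E=0 S=0 W=1
Step 4 [NS]: N:empty,E:wait,S:empty,W:wait | queues: N=0 E=0 S=0 W=1
Step 5 [EW]: N:wait,E:empty,S:wait,W:car2-GO | queues: N=0 E=0 S=0 W=0

N: empty
E: empty
S: empty
W: empty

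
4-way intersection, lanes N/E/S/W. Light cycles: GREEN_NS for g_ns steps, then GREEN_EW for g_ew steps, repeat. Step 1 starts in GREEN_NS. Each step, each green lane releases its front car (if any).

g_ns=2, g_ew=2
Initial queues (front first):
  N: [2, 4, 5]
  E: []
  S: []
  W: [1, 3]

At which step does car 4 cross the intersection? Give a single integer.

Step 1 [NS]: N:car2-GO,E:wait,S:empty,W:wait | queues: N=2 E=0 S=0 W=2
Step 2 [NS]: N:car4-GO,E:wait,S:empty,W:wait | queues: N=1 E=0 S=0 W=2
Step 3 [EW]: N:wait,E:empty,S:wait,W:car1-GO | queues: N=1 E=0 S=0 W=1
Step 4 [EW]: N:wait,E:empty,S:wait,W:car3-GO | queues: N=1 E=0 S=0 W=0
Step 5 [NS]: N:car5-GO,E:wait,S:empty,W:wait | queues: N=0 E=0 S=0 W=0
Car 4 crosses at step 2

2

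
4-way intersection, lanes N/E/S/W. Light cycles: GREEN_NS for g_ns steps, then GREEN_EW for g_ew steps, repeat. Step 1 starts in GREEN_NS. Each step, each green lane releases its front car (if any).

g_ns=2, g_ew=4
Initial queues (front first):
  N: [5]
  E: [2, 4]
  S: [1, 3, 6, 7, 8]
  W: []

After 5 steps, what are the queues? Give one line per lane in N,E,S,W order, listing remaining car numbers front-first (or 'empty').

Step 1 [NS]: N:car5-GO,E:wait,S:car1-GO,W:wait | queues: N=0 E=2 S=4 W=0
Step 2 [NS]: N:empty,E:wait,S:car3-GO,W:wait | queues: N=0 E=2 S=3 W=0
Step 3 [EW]: N:wait,E:car2-GO,S:wait,W:empty | queues: N=0 E=1 S=3 W=0
Step 4 [EW]: N:wait,E:car4-GO,S:wait,W:empty | queues: N=0 E=0 S=3 W=0
Step 5 [EW]: N:wait,E:empty,S:wait,W:empty | queues: N=0 E=0 S=3 W=0

N: empty
E: empty
S: 6 7 8
W: empty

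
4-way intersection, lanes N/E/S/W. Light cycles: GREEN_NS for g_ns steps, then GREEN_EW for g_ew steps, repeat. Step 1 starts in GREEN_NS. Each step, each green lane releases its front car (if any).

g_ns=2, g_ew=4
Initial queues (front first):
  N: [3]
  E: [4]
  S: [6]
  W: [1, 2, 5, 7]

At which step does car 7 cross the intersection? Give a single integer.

Step 1 [NS]: N:car3-GO,E:wait,S:car6-GO,W:wait | queues: N=0 E=1 S=0 W=4
Step 2 [NS]: N:empty,E:wait,S:empty,W:wait | queues: N=0 E=1 S=0 W=4
Step 3 [EW]: N:wait,E:car4-GO,S:wait,W:car1-GO | queues: N=0 E=0 S=0 W=3
Step 4 [EW]: N:wait,E:empty,S:wait,W:car2-GO | queues: N=0 E=0 S=0 W=2
Step 5 [EW]: N:wait,E:empty,S:wait,W:car5-GO | queues: N=0 E=0 S=0 W=1
Step 6 [EW]: N:wait,E:empty,S:wait,W:car7-GO | queues: N=0 E=0 S=0 W=0
Car 7 crosses at step 6

6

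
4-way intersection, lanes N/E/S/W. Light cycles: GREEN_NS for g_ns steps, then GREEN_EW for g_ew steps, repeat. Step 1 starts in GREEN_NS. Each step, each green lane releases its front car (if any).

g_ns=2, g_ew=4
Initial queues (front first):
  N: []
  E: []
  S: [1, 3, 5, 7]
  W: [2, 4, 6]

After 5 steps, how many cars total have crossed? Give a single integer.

Answer: 5

Derivation:
Step 1 [NS]: N:empty,E:wait,S:car1-GO,W:wait | queues: N=0 E=0 S=3 W=3
Step 2 [NS]: N:empty,E:wait,S:car3-GO,W:wait | queues: N=0 E=0 S=2 W=3
Step 3 [EW]: N:wait,E:empty,S:wait,W:car2-GO | queues: N=0 E=0 S=2 W=2
Step 4 [EW]: N:wait,E:empty,S:wait,W:car4-GO | queues: N=0 E=0 S=2 W=1
Step 5 [EW]: N:wait,E:empty,S:wait,W:car6-GO | queues: N=0 E=0 S=2 W=0
Cars crossed by step 5: 5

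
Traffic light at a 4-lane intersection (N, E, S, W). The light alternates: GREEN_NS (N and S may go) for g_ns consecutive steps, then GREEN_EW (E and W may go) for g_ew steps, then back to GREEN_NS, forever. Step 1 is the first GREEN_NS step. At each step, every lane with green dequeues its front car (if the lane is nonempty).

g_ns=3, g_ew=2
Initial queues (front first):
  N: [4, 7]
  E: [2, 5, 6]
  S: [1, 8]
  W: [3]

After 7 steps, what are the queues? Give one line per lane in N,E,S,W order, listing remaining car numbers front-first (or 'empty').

Step 1 [NS]: N:car4-GO,E:wait,S:car1-GO,W:wait | queues: N=1 E=3 S=1 W=1
Step 2 [NS]: N:car7-GO,E:wait,S:car8-GO,W:wait | queues: N=0 E=3 S=0 W=1
Step 3 [NS]: N:empty,E:wait,S:empty,W:wait | queues: N=0 E=3 S=0 W=1
Step 4 [EW]: N:wait,E:car2-GO,S:wait,W:car3-GO | queues: N=0 E=2 S=0 W=0
Step 5 [EW]: N:wait,E:car5-GO,S:wait,W:empty | queues: N=0 E=1 S=0 W=0
Step 6 [NS]: N:empty,E:wait,S:empty,W:wait | queues: N=0 E=1 S=0 W=0
Step 7 [NS]: N:empty,E:wait,S:empty,W:wait | queues: N=0 E=1 S=0 W=0

N: empty
E: 6
S: empty
W: empty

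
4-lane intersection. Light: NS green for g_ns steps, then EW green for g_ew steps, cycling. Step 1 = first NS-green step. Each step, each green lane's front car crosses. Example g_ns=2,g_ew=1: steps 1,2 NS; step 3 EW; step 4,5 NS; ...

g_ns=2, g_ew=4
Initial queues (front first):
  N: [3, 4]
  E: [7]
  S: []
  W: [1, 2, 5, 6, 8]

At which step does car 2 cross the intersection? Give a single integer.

Step 1 [NS]: N:car3-GO,E:wait,S:empty,W:wait | queues: N=1 E=1 S=0 W=5
Step 2 [NS]: N:car4-GO,E:wait,S:empty,W:wait | queues: N=0 E=1 S=0 W=5
Step 3 [EW]: N:wait,E:car7-GO,S:wait,W:car1-GO | queues: N=0 E=0 S=0 W=4
Step 4 [EW]: N:wait,E:empty,S:wait,W:car2-GO | queues: N=0 E=0 S=0 W=3
Step 5 [EW]: N:wait,E:empty,S:wait,W:car5-GO | queues: N=0 E=0 S=0 W=2
Step 6 [EW]: N:wait,E:empty,S:wait,W:car6-GO | queues: N=0 E=0 S=0 W=1
Step 7 [NS]: N:empty,E:wait,S:empty,W:wait | queues: N=0 E=0 S=0 W=1
Step 8 [NS]: N:empty,E:wait,S:empty,W:wait | queues: N=0 E=0 S=0 W=1
Step 9 [EW]: N:wait,E:empty,S:wait,W:car8-GO | queues: N=0 E=0 S=0 W=0
Car 2 crosses at step 4

4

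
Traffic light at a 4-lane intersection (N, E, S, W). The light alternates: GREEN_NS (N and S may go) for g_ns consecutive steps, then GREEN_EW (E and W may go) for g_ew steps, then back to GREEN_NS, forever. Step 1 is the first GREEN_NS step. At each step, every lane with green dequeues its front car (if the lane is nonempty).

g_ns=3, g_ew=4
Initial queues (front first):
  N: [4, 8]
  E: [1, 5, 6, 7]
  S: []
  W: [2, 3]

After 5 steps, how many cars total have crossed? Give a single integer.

Answer: 6

Derivation:
Step 1 [NS]: N:car4-GO,E:wait,S:empty,W:wait | queues: N=1 E=4 S=0 W=2
Step 2 [NS]: N:car8-GO,E:wait,S:empty,W:wait | queues: N=0 E=4 S=0 W=2
Step 3 [NS]: N:empty,E:wait,S:empty,W:wait | queues: N=0 E=4 S=0 W=2
Step 4 [EW]: N:wait,E:car1-GO,S:wait,W:car2-GO | queues: N=0 E=3 S=0 W=1
Step 5 [EW]: N:wait,E:car5-GO,S:wait,W:car3-GO | queues: N=0 E=2 S=0 W=0
Cars crossed by step 5: 6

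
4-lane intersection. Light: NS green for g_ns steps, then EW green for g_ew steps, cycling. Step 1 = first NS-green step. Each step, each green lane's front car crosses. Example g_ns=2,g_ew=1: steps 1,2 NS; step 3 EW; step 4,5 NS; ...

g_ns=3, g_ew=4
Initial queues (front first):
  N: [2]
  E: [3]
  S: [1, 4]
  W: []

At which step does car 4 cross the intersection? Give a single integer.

Step 1 [NS]: N:car2-GO,E:wait,S:car1-GO,W:wait | queues: N=0 E=1 S=1 W=0
Step 2 [NS]: N:empty,E:wait,S:car4-GO,W:wait | queues: N=0 E=1 S=0 W=0
Step 3 [NS]: N:empty,E:wait,S:empty,W:wait | queues: N=0 E=1 S=0 W=0
Step 4 [EW]: N:wait,E:car3-GO,S:wait,W:empty | queues: N=0 E=0 S=0 W=0
Car 4 crosses at step 2

2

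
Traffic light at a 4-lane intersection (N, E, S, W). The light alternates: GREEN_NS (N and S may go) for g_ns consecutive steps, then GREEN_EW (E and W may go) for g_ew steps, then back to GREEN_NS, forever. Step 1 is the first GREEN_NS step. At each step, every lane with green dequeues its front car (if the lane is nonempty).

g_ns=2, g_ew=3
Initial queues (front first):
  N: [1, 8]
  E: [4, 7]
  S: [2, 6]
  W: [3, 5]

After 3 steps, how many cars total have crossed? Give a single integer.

Answer: 6

Derivation:
Step 1 [NS]: N:car1-GO,E:wait,S:car2-GO,W:wait | queues: N=1 E=2 S=1 W=2
Step 2 [NS]: N:car8-GO,E:wait,S:car6-GO,W:wait | queues: N=0 E=2 S=0 W=2
Step 3 [EW]: N:wait,E:car4-GO,S:wait,W:car3-GO | queues: N=0 E=1 S=0 W=1
Cars crossed by step 3: 6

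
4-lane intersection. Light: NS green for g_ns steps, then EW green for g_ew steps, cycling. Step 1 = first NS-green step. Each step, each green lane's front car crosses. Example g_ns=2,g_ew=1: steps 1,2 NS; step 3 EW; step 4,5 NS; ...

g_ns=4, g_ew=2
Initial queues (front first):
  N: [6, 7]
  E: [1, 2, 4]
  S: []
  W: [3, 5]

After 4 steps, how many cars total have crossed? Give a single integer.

Answer: 2

Derivation:
Step 1 [NS]: N:car6-GO,E:wait,S:empty,W:wait | queues: N=1 E=3 S=0 W=2
Step 2 [NS]: N:car7-GO,E:wait,S:empty,W:wait | queues: N=0 E=3 S=0 W=2
Step 3 [NS]: N:empty,E:wait,S:empty,W:wait | queues: N=0 E=3 S=0 W=2
Step 4 [NS]: N:empty,E:wait,S:empty,W:wait | queues: N=0 E=3 S=0 W=2
Cars crossed by step 4: 2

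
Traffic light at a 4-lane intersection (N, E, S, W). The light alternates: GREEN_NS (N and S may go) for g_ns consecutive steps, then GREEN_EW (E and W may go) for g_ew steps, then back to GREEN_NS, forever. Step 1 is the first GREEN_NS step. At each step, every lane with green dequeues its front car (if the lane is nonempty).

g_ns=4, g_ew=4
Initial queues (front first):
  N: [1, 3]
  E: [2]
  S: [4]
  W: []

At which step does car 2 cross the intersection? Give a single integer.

Step 1 [NS]: N:car1-GO,E:wait,S:car4-GO,W:wait | queues: N=1 E=1 S=0 W=0
Step 2 [NS]: N:car3-GO,E:wait,S:empty,W:wait | queues: N=0 E=1 S=0 W=0
Step 3 [NS]: N:empty,E:wait,S:empty,W:wait | queues: N=0 E=1 S=0 W=0
Step 4 [NS]: N:empty,E:wait,S:empty,W:wait | queues: N=0 E=1 S=0 W=0
Step 5 [EW]: N:wait,E:car2-GO,S:wait,W:empty | queues: N=0 E=0 S=0 W=0
Car 2 crosses at step 5

5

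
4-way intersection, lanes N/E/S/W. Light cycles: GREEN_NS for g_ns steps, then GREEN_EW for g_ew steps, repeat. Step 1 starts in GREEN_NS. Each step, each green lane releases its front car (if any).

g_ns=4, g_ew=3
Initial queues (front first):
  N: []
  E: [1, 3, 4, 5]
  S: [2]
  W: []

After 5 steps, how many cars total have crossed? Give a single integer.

Answer: 2

Derivation:
Step 1 [NS]: N:empty,E:wait,S:car2-GO,W:wait | queues: N=0 E=4 S=0 W=0
Step 2 [NS]: N:empty,E:wait,S:empty,W:wait | queues: N=0 E=4 S=0 W=0
Step 3 [NS]: N:empty,E:wait,S:empty,W:wait | queues: N=0 E=4 S=0 W=0
Step 4 [NS]: N:empty,E:wait,S:empty,W:wait | queues: N=0 E=4 S=0 W=0
Step 5 [EW]: N:wait,E:car1-GO,S:wait,W:empty | queues: N=0 E=3 S=0 W=0
Cars crossed by step 5: 2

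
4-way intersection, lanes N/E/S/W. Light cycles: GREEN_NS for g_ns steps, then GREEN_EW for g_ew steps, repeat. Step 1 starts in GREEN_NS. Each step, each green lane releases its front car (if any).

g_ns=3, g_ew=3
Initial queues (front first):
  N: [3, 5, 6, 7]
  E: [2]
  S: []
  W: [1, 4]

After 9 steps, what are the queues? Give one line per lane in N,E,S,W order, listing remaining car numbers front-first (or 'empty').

Step 1 [NS]: N:car3-GO,E:wait,S:empty,W:wait | queues: N=3 E=1 S=0 W=2
Step 2 [NS]: N:car5-GO,E:wait,S:empty,W:wait | queues: N=2 E=1 S=0 W=2
Step 3 [NS]: N:car6-GO,E:wait,S:empty,W:wait | queues: N=1 E=1 S=0 W=2
Step 4 [EW]: N:wait,E:car2-GO,S:wait,W:car1-GO | queues: N=1 E=0 S=0 W=1
Step 5 [EW]: N:wait,E:empty,S:wait,W:car4-GO | queues: N=1 E=0 S=0 W=0
Step 6 [EW]: N:wait,E:empty,S:wait,W:empty | queues: N=1 E=0 S=0 W=0
Step 7 [NS]: N:car7-GO,E:wait,S:empty,W:wait | queues: N=0 E=0 S=0 W=0

N: empty
E: empty
S: empty
W: empty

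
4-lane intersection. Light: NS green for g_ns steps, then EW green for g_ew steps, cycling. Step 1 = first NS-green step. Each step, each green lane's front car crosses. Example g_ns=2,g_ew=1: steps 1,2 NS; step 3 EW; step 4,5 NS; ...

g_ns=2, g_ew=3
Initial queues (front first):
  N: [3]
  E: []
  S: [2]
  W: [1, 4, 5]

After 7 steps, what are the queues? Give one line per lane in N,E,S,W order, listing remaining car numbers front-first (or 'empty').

Step 1 [NS]: N:car3-GO,E:wait,S:car2-GO,W:wait | queues: N=0 E=0 S=0 W=3
Step 2 [NS]: N:empty,E:wait,S:empty,W:wait | queues: N=0 E=0 S=0 W=3
Step 3 [EW]: N:wait,E:empty,S:wait,W:car1-GO | queues: N=0 E=0 S=0 W=2
Step 4 [EW]: N:wait,E:empty,S:wait,W:car4-GO | queues: N=0 E=0 S=0 W=1
Step 5 [EW]: N:wait,E:empty,S:wait,W:car5-GO | queues: N=0 E=0 S=0 W=0

N: empty
E: empty
S: empty
W: empty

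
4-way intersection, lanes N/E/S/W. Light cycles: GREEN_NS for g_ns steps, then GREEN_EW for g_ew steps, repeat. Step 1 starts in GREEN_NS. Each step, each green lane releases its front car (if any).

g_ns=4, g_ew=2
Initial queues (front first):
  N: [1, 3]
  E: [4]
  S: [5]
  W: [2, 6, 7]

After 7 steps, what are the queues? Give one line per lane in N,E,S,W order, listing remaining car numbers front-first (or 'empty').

Step 1 [NS]: N:car1-GO,E:wait,S:car5-GO,W:wait | queues: N=1 E=1 S=0 W=3
Step 2 [NS]: N:car3-GO,E:wait,S:empty,W:wait | queues: N=0 E=1 S=0 W=3
Step 3 [NS]: N:empty,E:wait,S:empty,W:wait | queues: N=0 E=1 S=0 W=3
Step 4 [NS]: N:empty,E:wait,S:empty,W:wait | queues: N=0 E=1 S=0 W=3
Step 5 [EW]: N:wait,E:car4-GO,S:wait,W:car2-GO | queues: N=0 E=0 S=0 W=2
Step 6 [EW]: N:wait,E:empty,S:wait,W:car6-GO | queues: N=0 E=0 S=0 W=1
Step 7 [NS]: N:empty,E:wait,S:empty,W:wait | queues: N=0 E=0 S=0 W=1

N: empty
E: empty
S: empty
W: 7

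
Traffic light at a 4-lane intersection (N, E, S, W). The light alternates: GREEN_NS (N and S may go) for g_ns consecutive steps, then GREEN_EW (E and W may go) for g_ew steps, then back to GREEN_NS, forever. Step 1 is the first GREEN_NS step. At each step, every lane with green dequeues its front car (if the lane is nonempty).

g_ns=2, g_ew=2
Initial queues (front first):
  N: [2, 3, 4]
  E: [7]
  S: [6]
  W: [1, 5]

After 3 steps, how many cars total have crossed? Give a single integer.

Step 1 [NS]: N:car2-GO,E:wait,S:car6-GO,W:wait | queues: N=2 E=1 S=0 W=2
Step 2 [NS]: N:car3-GO,E:wait,S:empty,W:wait | queues: N=1 E=1 S=0 W=2
Step 3 [EW]: N:wait,E:car7-GO,S:wait,W:car1-GO | queues: N=1 E=0 S=0 W=1
Cars crossed by step 3: 5

Answer: 5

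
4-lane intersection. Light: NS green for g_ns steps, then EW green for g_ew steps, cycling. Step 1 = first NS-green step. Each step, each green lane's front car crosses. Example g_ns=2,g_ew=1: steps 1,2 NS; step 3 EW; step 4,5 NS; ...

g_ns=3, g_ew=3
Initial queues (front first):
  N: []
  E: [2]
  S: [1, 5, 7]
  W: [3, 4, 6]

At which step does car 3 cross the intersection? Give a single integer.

Step 1 [NS]: N:empty,E:wait,S:car1-GO,W:wait | queues: N=0 E=1 S=2 W=3
Step 2 [NS]: N:empty,E:wait,S:car5-GO,W:wait | queues: N=0 E=1 S=1 W=3
Step 3 [NS]: N:empty,E:wait,S:car7-GO,W:wait | queues: N=0 E=1 S=0 W=3
Step 4 [EW]: N:wait,E:car2-GO,S:wait,W:car3-GO | queues: N=0 E=0 S=0 W=2
Step 5 [EW]: N:wait,E:empty,S:wait,W:car4-GO | queues: N=0 E=0 S=0 W=1
Step 6 [EW]: N:wait,E:empty,S:wait,W:car6-GO | queues: N=0 E=0 S=0 W=0
Car 3 crosses at step 4

4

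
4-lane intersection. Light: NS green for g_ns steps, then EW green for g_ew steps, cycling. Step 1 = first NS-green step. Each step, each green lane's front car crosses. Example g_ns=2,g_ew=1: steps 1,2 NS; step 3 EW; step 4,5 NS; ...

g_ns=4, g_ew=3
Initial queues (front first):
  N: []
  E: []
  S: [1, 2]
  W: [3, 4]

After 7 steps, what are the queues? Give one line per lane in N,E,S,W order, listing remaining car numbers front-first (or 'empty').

Step 1 [NS]: N:empty,E:wait,S:car1-GO,W:wait | queues: N=0 E=0 S=1 W=2
Step 2 [NS]: N:empty,E:wait,S:car2-GO,W:wait | queues: N=0 E=0 S=0 W=2
Step 3 [NS]: N:empty,E:wait,S:empty,W:wait | queues: N=0 E=0 S=0 W=2
Step 4 [NS]: N:empty,E:wait,S:empty,W:wait | queues: N=0 E=0 S=0 W=2
Step 5 [EW]: N:wait,E:empty,S:wait,W:car3-GO | queues: N=0 E=0 S=0 W=1
Step 6 [EW]: N:wait,E:empty,S:wait,W:car4-GO | queues: N=0 E=0 S=0 W=0

N: empty
E: empty
S: empty
W: empty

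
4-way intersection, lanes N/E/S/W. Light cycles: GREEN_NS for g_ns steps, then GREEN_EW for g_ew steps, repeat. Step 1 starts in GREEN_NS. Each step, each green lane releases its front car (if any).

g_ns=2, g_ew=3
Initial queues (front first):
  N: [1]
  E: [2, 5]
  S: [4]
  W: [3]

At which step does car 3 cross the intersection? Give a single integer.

Step 1 [NS]: N:car1-GO,E:wait,S:car4-GO,W:wait | queues: N=0 E=2 S=0 W=1
Step 2 [NS]: N:empty,E:wait,S:empty,W:wait | queues: N=0 E=2 S=0 W=1
Step 3 [EW]: N:wait,E:car2-GO,S:wait,W:car3-GO | queues: N=0 E=1 S=0 W=0
Step 4 [EW]: N:wait,E:car5-GO,S:wait,W:empty | queues: N=0 E=0 S=0 W=0
Car 3 crosses at step 3

3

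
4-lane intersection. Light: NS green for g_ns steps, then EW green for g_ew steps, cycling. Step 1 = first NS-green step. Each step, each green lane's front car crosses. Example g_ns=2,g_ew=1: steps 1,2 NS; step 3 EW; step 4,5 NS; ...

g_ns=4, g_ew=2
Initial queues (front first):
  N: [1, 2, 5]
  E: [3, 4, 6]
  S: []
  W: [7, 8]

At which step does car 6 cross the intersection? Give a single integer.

Step 1 [NS]: N:car1-GO,E:wait,S:empty,W:wait | queues: N=2 E=3 S=0 W=2
Step 2 [NS]: N:car2-GO,E:wait,S:empty,W:wait | queues: N=1 E=3 S=0 W=2
Step 3 [NS]: N:car5-GO,E:wait,S:empty,W:wait | queues: N=0 E=3 S=0 W=2
Step 4 [NS]: N:empty,E:wait,S:empty,W:wait | queues: N=0 E=3 S=0 W=2
Step 5 [EW]: N:wait,E:car3-GO,S:wait,W:car7-GO | queues: N=0 E=2 S=0 W=1
Step 6 [EW]: N:wait,E:car4-GO,S:wait,W:car8-GO | queues: N=0 E=1 S=0 W=0
Step 7 [NS]: N:empty,E:wait,S:empty,W:wait | queues: N=0 E=1 S=0 W=0
Step 8 [NS]: N:empty,E:wait,S:empty,W:wait | queues: N=0 E=1 S=0 W=0
Step 9 [NS]: N:empty,E:wait,S:empty,W:wait | queues: N=0 E=1 S=0 W=0
Step 10 [NS]: N:empty,E:wait,S:empty,W:wait | queues: N=0 E=1 S=0 W=0
Step 11 [EW]: N:wait,E:car6-GO,S:wait,W:empty | queues: N=0 E=0 S=0 W=0
Car 6 crosses at step 11

11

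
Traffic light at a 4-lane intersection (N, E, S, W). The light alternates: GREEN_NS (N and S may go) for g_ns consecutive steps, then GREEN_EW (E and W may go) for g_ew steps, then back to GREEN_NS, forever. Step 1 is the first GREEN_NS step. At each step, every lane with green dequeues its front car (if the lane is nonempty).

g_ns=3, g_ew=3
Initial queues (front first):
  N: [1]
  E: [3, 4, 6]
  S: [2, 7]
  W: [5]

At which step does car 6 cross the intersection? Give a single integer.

Step 1 [NS]: N:car1-GO,E:wait,S:car2-GO,W:wait | queues: N=0 E=3 S=1 W=1
Step 2 [NS]: N:empty,E:wait,S:car7-GO,W:wait | queues: N=0 E=3 S=0 W=1
Step 3 [NS]: N:empty,E:wait,S:empty,W:wait | queues: N=0 E=3 S=0 W=1
Step 4 [EW]: N:wait,E:car3-GO,S:wait,W:car5-GO | queues: N=0 E=2 S=0 W=0
Step 5 [EW]: N:wait,E:car4-GO,S:wait,W:empty | queues: N=0 E=1 S=0 W=0
Step 6 [EW]: N:wait,E:car6-GO,S:wait,W:empty | queues: N=0 E=0 S=0 W=0
Car 6 crosses at step 6

6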